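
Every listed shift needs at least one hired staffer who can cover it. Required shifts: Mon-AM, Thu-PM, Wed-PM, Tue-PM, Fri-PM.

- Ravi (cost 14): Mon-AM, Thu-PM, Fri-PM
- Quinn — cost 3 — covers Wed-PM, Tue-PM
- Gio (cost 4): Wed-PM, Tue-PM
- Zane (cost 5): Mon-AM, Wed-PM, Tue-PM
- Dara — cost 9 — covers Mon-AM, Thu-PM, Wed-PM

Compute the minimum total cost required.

This is an integer covering problem.
Choose Ravi and Quinn: together they cover Mon-AM, Thu-PM, Wed-PM, Tue-PM, Fri-PM — every shift.
Total cost: 14 + 3 = 17.

17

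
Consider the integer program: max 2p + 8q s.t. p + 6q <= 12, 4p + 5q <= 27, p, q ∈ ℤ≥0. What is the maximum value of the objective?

18

The continuous relaxation peaks at (5.37, 1.11) with value 19.58; rounding to a feasible lattice point costs some objective.
(p,q)=(5,1): 1·5+6·1=11≤12, 4·5+5·1=25≤27, objective 18.
(p,q)=(4,1): 1·4+6·1=10≤12, 4·4+5·1=21≤27, objective 16.
(p,q)=(6,0): 1·6+6·0=6≤12, 4·6+5·0=24≤27, objective 12.
No feasible integer point exceeds 18.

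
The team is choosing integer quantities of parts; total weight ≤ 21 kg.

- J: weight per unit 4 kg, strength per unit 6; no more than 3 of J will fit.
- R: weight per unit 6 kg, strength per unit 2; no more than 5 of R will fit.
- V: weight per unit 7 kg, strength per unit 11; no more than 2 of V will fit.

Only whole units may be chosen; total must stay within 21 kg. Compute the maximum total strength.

V has the best ratio (11/7); taking only V gives at most 2×11 = 22 (stopped by the supply cap of 2).
Mixing does better — 3×J and 1×V: weight 19 ≤ 21, strength 3·6 + 1·11 = 29.

29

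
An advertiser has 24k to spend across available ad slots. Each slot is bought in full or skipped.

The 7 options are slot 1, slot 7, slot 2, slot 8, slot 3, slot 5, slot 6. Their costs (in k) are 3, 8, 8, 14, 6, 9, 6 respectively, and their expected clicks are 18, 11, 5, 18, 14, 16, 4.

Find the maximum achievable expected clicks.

52

Treat it as a binary knapsack problem.
Take slot 1, slot 3, slot 5, and slot 6: cost 3 + 6 + 9 + 6 = 24 ≤ 24, expected clicks 18 + 14 + 16 + 4 = 52.
No other feasible combination does better.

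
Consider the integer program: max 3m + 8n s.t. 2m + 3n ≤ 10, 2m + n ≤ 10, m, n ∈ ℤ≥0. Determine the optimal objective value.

24

(m,n)=(0,3): 2·0+3·3=9≤10, 2·0+1·3=3≤10, objective 24.
(m,n)=(1,2): 2·1+3·2=8≤10, 2·1+1·2=4≤10, objective 19.
(m,n)=(0,2): 2·0+3·2=6≤10, 2·0+1·2=2≤10, objective 16.
Maximum is 24 at (m,n)=(0,3).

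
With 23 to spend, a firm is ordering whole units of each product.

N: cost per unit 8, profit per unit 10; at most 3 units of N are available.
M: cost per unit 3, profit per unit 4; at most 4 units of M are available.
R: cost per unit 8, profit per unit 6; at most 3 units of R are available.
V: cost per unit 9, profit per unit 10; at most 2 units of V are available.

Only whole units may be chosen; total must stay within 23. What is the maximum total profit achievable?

28

This is a bounded integer knapsack.
Take 1×N, 2×M, and 1×V: cost 23 ≤ 23, profit 1·10 + 2·4 + 1·10 = 28.
No other integer combination yields more.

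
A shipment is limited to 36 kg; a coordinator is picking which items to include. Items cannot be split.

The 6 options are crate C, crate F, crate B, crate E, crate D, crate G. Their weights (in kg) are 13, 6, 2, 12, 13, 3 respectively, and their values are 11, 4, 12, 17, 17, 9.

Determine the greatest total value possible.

This is an integer program with binary decision variables.
crate B + crate E + crate D + crate G: weight 2 + 12 + 13 + 3 = 30 ≤ 36, value 12 + 17 + 17 + 9 = 55.
crate F + crate B + crate E + crate D + crate G: weight 6 + 2 + 12 + 13 + 3 = 36 ≤ 36, value 4 + 12 + 17 + 17 + 9 = 59.
Best is crate F, crate B, crate E, crate D, and crate G with total value 59.

59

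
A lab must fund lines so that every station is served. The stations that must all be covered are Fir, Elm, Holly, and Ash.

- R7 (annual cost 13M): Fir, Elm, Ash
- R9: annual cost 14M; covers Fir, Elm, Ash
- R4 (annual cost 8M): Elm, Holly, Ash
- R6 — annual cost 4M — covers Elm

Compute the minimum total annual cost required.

21

Choose R7 and R4: together they cover Fir, Elm, Holly, Ash — every station.
Total annual cost: 13 + 8 = 21.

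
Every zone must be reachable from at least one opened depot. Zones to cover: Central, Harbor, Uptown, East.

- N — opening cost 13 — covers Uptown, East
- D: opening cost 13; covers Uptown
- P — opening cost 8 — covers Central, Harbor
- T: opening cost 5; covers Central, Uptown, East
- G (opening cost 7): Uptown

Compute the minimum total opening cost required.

Choose P and T: together they cover Central, Harbor, Uptown, East — every zone.
Total opening cost: 8 + 5 = 13.

13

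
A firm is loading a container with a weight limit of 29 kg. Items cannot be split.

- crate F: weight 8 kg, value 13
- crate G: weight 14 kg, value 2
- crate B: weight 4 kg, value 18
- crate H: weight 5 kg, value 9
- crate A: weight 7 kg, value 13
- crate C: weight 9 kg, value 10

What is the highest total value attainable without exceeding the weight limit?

This is a 0-1 knapsack instance.
Allowing fractional choices, the relaxed optimum would be about 58.6, but items are indivisible.
crate F + crate B + crate A + crate C: weight 8 + 4 + 7 + 9 = 28 ≤ 29, value 13 + 18 + 13 + 10 = 54.
crate F + crate B + crate H + crate A: weight 8 + 4 + 5 + 7 = 24 ≤ 29, value 13 + 18 + 9 + 13 = 53.
Best is crate F, crate B, crate A, and crate C with total value 54.

54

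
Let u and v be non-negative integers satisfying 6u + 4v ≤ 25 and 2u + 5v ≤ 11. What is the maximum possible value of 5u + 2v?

(u,v)=(4,0): 6·4+4·0=24≤25, 2·4+5·0=8≤11, objective 20.
(u,v)=(3,1): 6·3+4·1=22≤25, 2·3+5·1=11≤11, objective 17.
(u,v)=(3,0): 6·3+4·0=18≤25, 2·3+5·0=6≤11, objective 15.
No feasible integer point exceeds 20.

20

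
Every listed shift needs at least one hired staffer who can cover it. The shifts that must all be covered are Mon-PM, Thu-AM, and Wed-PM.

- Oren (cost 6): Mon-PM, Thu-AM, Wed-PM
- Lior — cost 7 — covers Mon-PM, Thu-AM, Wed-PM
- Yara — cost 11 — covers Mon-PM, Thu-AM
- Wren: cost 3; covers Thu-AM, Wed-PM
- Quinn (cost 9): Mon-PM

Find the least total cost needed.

The greedy cost-per-new-shift heuristic would pick Wren and Oren for 9, but a cheaper cover exists.
Oren alone covers Mon-PM, Thu-AM, Wed-PM — every shift.
Total cost: 6.
No cover costs less than 6.

6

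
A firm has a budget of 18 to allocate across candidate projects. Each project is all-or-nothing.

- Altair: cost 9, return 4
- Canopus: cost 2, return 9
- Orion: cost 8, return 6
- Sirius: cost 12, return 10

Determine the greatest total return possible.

19

Treat it as a binary knapsack problem.
Altair + Canopus: cost 9 + 2 = 11 ≤ 18, return 4 + 9 = 13.
Canopus + Orion: cost 2 + 8 = 10 ≤ 18, return 9 + 6 = 15.
Canopus + Sirius: cost 2 + 12 = 14 ≤ 18, return 9 + 10 = 19.
Best is Canopus and Sirius with total return 19.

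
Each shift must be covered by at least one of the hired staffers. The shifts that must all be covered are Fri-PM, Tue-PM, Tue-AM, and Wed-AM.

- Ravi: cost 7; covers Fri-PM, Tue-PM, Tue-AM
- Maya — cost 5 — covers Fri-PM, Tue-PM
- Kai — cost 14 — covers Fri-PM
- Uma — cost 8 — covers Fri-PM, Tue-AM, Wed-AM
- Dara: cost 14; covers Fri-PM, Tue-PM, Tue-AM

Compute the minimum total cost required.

This is a weighted set-cover instance.
The greedy cost-per-new-shift heuristic would pick Ravi and Uma for 15, but a cheaper cover exists.
Choose Maya and Uma: together they cover Fri-PM, Tue-PM, Tue-AM, Wed-AM — every shift.
Total cost: 5 + 8 = 13.
No cover costs less than 13.

13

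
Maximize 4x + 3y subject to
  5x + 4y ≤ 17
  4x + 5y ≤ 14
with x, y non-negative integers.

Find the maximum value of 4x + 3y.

(x,y)=(3,0): 5·3+4·0=15≤17, 4·3+5·0=12≤14, objective 12.
(x,y)=(2,1): 5·2+4·1=14≤17, 4·2+5·1=13≤14, objective 11.
(x,y)=(2,0): 5·2+4·0=10≤17, 4·2+5·0=8≤14, objective 8.
No feasible integer point exceeds 12.

12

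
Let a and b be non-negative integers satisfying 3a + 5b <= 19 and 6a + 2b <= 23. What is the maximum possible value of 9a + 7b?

(a,b)=(3,2) is feasible, giving 41.
(a,b)=(3,1) is feasible, giving 34.
(a,b)=(2,2) is feasible, giving 32.
Maximum is 41 at (a,b)=(3,2).

41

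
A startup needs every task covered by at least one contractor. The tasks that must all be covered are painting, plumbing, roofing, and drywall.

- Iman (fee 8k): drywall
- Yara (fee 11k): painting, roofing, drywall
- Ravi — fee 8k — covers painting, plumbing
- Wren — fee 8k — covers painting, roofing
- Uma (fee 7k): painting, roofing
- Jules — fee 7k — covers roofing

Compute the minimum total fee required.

The greedy cost-per-new-task heuristic would pick Uma, Iman, and Ravi for 23, but a cheaper cover exists.
Choose Yara and Ravi: together they cover painting, plumbing, roofing, drywall — every task.
Total fee: 11 + 8 = 19.
No cover costs less than 19.

19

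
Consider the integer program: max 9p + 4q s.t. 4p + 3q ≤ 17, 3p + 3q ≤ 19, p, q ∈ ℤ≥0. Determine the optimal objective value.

36

Relaxing integrality, the LP optimum is 38.25 at (p,q) = (4.25, 0), which is not an integer point.
(p,q)=(4,0): 4·4+3·0=16≤17, 3·4+3·0=12≤19, objective 36.
(p,q)=(3,1): 4·3+3·1=15≤17, 3·3+3·1=12≤19, objective 31.
(p,q)=(3,0): 4·3+3·0=12≤17, 3·3+3·0=9≤19, objective 27.
No feasible integer point exceeds 36.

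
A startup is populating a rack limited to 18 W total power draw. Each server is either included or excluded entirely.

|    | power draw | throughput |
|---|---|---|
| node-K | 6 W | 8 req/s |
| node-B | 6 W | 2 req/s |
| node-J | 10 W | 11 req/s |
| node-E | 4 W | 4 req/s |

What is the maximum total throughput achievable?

Take node-K and node-J: power draw 6 + 10 = 16 ≤ 18, throughput 8 + 11 = 19.
No other feasible combination does better.

19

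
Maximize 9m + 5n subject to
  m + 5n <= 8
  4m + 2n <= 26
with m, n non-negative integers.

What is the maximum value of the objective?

The continuous relaxation peaks at (6.33, 0.333) with value 58.67; rounding to a feasible lattice point costs some objective.
(m,n)=(6,0): 1·6+5·0=6≤8, 4·6+2·0=24≤26, objective 54.
(m,n)=(5,0): 1·5+5·0=5≤8, 4·5+2·0=20≤26, objective 45.
Maximum is 54 at (m,n)=(6,0).

54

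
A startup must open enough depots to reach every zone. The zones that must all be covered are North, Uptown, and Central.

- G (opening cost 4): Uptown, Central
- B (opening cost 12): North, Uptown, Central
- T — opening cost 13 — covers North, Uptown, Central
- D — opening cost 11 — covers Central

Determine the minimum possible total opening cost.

This is a weighted set-cover instance.
The greedy cost-per-new-zone heuristic would pick G and B for 16, but a cheaper cover exists.
B alone covers North, Uptown, Central — every zone.
Total opening cost: 12.
No cover costs less than 12.

12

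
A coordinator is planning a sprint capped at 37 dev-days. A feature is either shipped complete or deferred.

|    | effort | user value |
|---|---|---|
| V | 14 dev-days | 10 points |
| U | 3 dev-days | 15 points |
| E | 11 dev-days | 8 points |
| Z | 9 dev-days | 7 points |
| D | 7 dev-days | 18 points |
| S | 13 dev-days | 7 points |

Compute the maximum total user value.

51

Allowing fractional choices, the relaxed optimum would be about 53.0, but features are indivisible.
V + U + E + D: effort 14 + 3 + 11 + 7 = 35 ≤ 37, user value 10 + 15 + 8 + 18 = 51.
V + U + D + S: effort 14 + 3 + 7 + 13 = 37 ≤ 37, user value 10 + 15 + 18 + 7 = 50.
V + U + Z + D: effort 14 + 3 + 9 + 7 = 33 ≤ 37, user value 10 + 15 + 7 + 18 = 50.
Best is V, U, E, and D with total user value 51.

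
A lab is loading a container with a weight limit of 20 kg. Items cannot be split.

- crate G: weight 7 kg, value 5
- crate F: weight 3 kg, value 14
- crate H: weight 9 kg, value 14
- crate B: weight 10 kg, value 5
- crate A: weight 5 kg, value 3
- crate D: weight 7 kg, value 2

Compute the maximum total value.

crate G + crate F + crate H: weight 7 + 3 + 9 = 19 ≤ 20, value 5 + 14 + 14 = 33.
crate F + crate H + crate A: weight 3 + 9 + 5 = 17 ≤ 20, value 14 + 14 + 3 = 31.
Best is crate G, crate F, and crate H with total value 33.

33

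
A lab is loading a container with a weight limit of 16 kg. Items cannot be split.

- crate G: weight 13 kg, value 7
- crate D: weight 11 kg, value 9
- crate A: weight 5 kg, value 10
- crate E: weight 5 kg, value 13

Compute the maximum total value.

Allowing fractional choices, the relaxed optimum would be about 27.9, but items are indivisible.
crate D + crate A: weight 11 + 5 = 16 ≤ 16, value 9 + 10 = 19.
crate A + crate E: weight 5 + 5 = 10 ≤ 16, value 10 + 13 = 23.
crate D + crate E: weight 11 + 5 = 16 ≤ 16, value 9 + 13 = 22.
Best is crate A and crate E with total value 23.

23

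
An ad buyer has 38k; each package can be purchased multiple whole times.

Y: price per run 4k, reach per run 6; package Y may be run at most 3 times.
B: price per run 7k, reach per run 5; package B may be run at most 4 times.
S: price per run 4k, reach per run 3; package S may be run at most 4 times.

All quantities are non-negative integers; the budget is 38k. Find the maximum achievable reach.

This is a bounded integer knapsack.
Take 3×Y, 2×B, and 3×S: price 38 ≤ 38, reach 3·6 + 2·5 + 3·3 = 37.
Y has the best ratio (6/4) and is taken to its limit of 3; remaining capacity is filled optimally with the others.

37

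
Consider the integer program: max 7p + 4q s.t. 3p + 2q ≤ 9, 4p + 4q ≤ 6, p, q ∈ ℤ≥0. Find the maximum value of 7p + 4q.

(p,q)=(1,0): 3·1+2·0=3≤9, 4·1+4·0=4≤6, objective 7.
(p,q)=(0,1): 3·0+2·1=2≤9, 4·0+4·1=4≤6, objective 4.
(p,q)=(0,0): 3·0+2·0=0≤9, 4·0+4·0=0≤6, objective 0.
The best lattice point is (1,0), giving 7.

7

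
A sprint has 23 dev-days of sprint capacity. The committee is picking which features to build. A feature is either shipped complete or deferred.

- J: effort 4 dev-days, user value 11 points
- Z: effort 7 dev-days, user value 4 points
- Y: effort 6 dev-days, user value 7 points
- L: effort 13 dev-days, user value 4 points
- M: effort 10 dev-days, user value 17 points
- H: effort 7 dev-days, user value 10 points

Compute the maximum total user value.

Allowing fractional choices, the relaxed optimum would be about 40.3, but features are indivisible.
J + Y + M: effort 4 + 6 + 10 = 20 ≤ 23, user value 11 + 7 + 17 = 35.
J + M + H: effort 4 + 10 + 7 = 21 ≤ 23, user value 11 + 17 + 10 = 38.
Best is J, M, and H with total user value 38.

38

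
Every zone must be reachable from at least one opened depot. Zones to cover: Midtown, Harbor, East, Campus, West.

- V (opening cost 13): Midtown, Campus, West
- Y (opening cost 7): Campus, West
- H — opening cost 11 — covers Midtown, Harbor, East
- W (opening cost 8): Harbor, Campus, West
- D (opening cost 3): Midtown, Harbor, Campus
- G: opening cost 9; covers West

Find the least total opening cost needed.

The greedy cost-per-new-zone heuristic would pick D, Y, and H for 21, but a cheaper cover exists.
Choose Y and H: together they cover Midtown, Harbor, East, Campus, West — every zone.
Total opening cost: 7 + 11 = 18.
No cover costs less than 18.

18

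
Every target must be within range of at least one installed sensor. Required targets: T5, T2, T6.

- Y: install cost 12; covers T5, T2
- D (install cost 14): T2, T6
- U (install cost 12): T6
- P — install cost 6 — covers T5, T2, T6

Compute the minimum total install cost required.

P alone covers T5, T2, T6 — every target.
Total install cost: 6.
No cover costs less than 6.

6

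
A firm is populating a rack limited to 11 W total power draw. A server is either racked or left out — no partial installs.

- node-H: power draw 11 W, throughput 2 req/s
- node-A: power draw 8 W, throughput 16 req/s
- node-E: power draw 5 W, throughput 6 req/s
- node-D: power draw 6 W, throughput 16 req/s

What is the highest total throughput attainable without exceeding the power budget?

This is an integer program with binary decision variables.
Allowing fractional choices, the relaxed optimum would be about 26.0, but servers are indivisible.
node-D: power draw 6 ≤ 11, throughput 16.
node-E + node-D: power draw 5 + 6 = 11 ≤ 11, throughput 6 + 16 = 22.
Best is node-E and node-D with total throughput 22.

22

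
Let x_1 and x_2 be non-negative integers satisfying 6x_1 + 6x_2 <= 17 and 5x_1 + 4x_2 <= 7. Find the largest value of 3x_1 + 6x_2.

The continuous relaxation peaks at (0, 1.75) with value 10.50; rounding to a feasible lattice point costs some objective.
(x_1,x_2)=(0,1): 6·0+6·1=6≤17, 5·0+4·1=4≤7, objective 6.
(x_1,x_2)=(1,0): 6·1+6·0=6≤17, 5·1+4·0=5≤7, objective 3.
Maximum is 6 at (x_1,x_2)=(0,1).

6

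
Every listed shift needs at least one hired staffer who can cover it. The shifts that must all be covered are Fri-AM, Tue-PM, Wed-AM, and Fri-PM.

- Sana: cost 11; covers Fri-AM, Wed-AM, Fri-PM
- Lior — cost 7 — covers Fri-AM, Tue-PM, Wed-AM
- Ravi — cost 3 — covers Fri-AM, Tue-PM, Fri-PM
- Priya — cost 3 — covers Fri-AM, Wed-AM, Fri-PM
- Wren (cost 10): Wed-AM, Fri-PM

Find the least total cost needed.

6

Choose Ravi and Priya: together they cover Fri-AM, Tue-PM, Wed-AM, Fri-PM — every shift.
Total cost: 3 + 3 = 6.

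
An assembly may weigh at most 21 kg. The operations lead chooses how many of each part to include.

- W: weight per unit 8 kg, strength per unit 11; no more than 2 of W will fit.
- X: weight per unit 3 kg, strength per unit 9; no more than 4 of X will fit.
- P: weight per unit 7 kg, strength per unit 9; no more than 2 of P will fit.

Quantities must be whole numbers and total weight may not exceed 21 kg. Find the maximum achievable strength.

This is a bounded integer knapsack.
X has the best ratio (9/3); taking only X gives at most 4×9 = 36 (stopped by the supply cap of 4).
Mixing does better — 1×W and 4×X: weight 20 ≤ 21, strength 1·11 + 4·9 = 47.

47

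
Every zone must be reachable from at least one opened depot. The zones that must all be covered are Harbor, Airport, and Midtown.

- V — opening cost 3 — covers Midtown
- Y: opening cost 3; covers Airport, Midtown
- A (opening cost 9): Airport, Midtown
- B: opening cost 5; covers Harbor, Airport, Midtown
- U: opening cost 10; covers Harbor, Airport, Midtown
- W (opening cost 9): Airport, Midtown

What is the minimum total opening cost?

5

The greedy cost-per-new-zone heuristic would pick Y and B for 8, but a cheaper cover exists.
B alone covers Harbor, Airport, Midtown — every zone.
Total opening cost: 5.
No cover costs less than 5.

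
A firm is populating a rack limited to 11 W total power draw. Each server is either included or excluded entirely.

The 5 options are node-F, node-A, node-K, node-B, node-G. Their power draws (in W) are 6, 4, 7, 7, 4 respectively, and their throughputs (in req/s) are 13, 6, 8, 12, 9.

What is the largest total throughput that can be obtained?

Treat it as a binary knapsack problem.
Allowing fractional choices, the relaxed optimum would be about 23.7, but servers are indivisible.
node-F + node-G: power draw 6 + 4 = 10 ≤ 11, throughput 13 + 9 = 22.
node-B + node-G: power draw 7 + 4 = 11 ≤ 11, throughput 12 + 9 = 21.
Best is node-F and node-G with total throughput 22.

22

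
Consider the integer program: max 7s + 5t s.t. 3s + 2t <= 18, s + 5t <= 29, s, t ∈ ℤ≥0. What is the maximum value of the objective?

The continuous relaxation peaks at (2.46, 5.31) with value 43.77; rounding to a feasible lattice point costs some objective.
(s,t)=(4,3): 3·4+2·3=18≤18, 1·4+5·3=19≤29, objective 43.
(s,t)=(3,4): 3·3+2·4=17≤18, 1·3+5·4=23≤29, objective 41.
(s,t)=(2,5): 3·2+2·5=16≤18, 1·2+5·5=27≤29, objective 39.
Maximum is 43 at (s,t)=(4,3).

43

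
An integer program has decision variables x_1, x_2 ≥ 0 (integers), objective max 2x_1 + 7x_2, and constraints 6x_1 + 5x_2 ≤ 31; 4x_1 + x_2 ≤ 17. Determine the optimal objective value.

Relaxing integrality, the LP optimum is 43.40 at (x_1,x_2) = (0, 6.2), which is not an integer point.
(x_1,x_2)=(0,6): 6·0+5·6=30≤31, 4·0+1·6=6≤17, objective 42.
(x_1,x_2)=(1,5): 6·1+5·5=31≤31, 4·1+1·5=9≤17, objective 37.
(x_1,x_2)=(0,5): 6·0+5·5=25≤31, 4·0+1·5=5≤17, objective 35.
No feasible integer point exceeds 42.

42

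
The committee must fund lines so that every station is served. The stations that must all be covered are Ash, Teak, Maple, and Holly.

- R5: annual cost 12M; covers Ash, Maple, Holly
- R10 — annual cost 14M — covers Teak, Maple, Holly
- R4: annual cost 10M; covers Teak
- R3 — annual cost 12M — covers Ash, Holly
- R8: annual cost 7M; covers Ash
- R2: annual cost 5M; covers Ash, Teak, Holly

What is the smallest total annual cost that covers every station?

This is an integer covering problem.
Choose R5 and R2: together they cover Ash, Teak, Maple, Holly — every station.
Total annual cost: 12 + 5 = 17.

17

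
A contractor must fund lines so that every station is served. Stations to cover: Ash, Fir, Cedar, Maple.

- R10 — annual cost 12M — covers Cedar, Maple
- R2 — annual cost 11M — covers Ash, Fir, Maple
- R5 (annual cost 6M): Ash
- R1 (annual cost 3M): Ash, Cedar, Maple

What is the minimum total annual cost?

14

This is an integer covering problem.
Choose R2 and R1: together they cover Ash, Fir, Cedar, Maple — every station.
Total annual cost: 11 + 3 = 14.
No cover costs less than 14.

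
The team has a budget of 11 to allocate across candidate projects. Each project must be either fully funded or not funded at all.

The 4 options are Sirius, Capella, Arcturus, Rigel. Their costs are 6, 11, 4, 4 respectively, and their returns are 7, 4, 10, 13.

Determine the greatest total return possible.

23

Sirius + Rigel: cost 6 + 4 = 10 ≤ 11, return 7 + 13 = 20.
Arcturus + Rigel: cost 4 + 4 = 8 ≤ 11, return 10 + 13 = 23.
Best is Arcturus and Rigel with total return 23.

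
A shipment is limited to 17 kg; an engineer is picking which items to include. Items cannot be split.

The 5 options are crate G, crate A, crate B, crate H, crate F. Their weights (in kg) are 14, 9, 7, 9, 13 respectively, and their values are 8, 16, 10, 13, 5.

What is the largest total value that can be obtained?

Treat it as a binary knapsack problem.
crate B + crate H: weight 7 + 9 = 16 ≤ 17, value 10 + 13 = 23.
crate A + crate B: weight 9 + 7 = 16 ≤ 17, value 16 + 10 = 26.
Best is crate A and crate B with total value 26.

26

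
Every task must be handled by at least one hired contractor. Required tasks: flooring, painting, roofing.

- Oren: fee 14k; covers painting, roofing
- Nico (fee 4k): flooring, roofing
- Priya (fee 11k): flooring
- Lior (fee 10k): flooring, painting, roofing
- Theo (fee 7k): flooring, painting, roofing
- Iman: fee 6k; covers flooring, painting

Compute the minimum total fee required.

7

This is a weighted set-cover instance.
The greedy cost-per-new-task heuristic would pick Nico and Iman for 10, but a cheaper cover exists.
Theo alone covers flooring, painting, roofing — every task.
Total fee: 7.
No cover costs less than 7.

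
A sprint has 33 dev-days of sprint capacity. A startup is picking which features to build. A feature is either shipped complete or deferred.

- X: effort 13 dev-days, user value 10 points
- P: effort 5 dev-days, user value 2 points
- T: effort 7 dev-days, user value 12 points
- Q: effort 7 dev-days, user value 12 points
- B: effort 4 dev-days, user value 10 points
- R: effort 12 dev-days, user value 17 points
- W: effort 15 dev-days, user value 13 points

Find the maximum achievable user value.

51

This is an integer program with binary decision variables.
Allowing fractional choices, the relaxed optimum would be about 53.6, but features are indivisible.
T + Q + B + R: effort 7 + 7 + 4 + 12 = 30 ≤ 33, user value 12 + 12 + 10 + 17 = 51.
T + Q + B + W: effort 7 + 7 + 4 + 15 = 33 ≤ 33, user value 12 + 12 + 10 + 13 = 47.
Best is T, Q, B, and R with total user value 51.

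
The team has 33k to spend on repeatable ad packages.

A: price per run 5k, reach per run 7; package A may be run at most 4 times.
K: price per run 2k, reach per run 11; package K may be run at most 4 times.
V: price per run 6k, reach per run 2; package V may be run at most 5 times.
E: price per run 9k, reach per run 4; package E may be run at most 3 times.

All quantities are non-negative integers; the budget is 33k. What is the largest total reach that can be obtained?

72

3×A, 4×K, and 1×E: price 32 ≤ 33, reach 3·7 + 4·11 + 1·4 = 69.
4×A and 4×K: price 28 ≤ 33, reach 4·7 + 4·11 = 72.
Best is 72.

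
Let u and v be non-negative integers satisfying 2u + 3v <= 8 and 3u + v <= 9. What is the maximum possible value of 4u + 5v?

14

The continuous relaxation peaks at (2.71, 0.857) with value 15.14; rounding to a feasible lattice point costs some objective.
(u,v)=(1,2): 2·1+3·2=8≤8, 3·1+1·2=5≤9, objective 14.
(u,v)=(2,1): 2·2+3·1=7≤8, 3·2+1·1=7≤9, objective 13.
The best lattice point is (1,2), giving 14.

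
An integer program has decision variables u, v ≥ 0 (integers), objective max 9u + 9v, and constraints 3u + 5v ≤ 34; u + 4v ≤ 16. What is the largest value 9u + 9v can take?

The continuous relaxation peaks at (11.3, 0) with value 102.00; rounding to a feasible lattice point costs some objective.
(u,v)=(11,0): 3·11+5·0=33≤34, 1·11+4·0=11≤16, objective 99.
(u,v)=(10,0): 3·10+5·0=30≤34, 1·10+4·0=10≤16, objective 90.
No feasible integer point exceeds 99.

99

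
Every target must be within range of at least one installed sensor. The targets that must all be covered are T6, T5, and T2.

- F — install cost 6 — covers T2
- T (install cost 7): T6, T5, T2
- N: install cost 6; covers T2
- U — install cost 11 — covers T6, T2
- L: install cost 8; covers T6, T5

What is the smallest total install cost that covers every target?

This is an integer covering problem.
T alone covers T6, T5, T2 — every target.
Total install cost: 7.

7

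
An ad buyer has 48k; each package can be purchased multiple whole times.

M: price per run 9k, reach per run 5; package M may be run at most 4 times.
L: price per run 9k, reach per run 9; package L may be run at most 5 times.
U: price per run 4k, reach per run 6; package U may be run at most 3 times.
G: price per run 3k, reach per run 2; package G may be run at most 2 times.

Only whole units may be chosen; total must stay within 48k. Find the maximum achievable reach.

This is a bounded integer knapsack.
Take 4×L and 3×U: price 48 ≤ 48, reach 4·9 + 3·6 = 54.
U has the best ratio (6/4) and is taken to its limit of 3; remaining capacity is filled optimally with the others.

54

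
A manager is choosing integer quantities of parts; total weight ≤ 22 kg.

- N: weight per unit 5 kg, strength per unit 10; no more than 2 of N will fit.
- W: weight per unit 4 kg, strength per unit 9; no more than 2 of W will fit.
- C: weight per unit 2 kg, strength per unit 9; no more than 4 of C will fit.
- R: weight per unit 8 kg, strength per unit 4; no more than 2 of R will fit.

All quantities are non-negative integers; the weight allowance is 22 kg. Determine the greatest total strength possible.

65

2×N, 1×W, and 4×C: weight 22 ≤ 22, strength 2·10 + 1·9 + 4·9 = 65.
1×N, 2×W, and 4×C: weight 21 ≤ 22, strength 1·10 + 2·9 + 4·9 = 64.
Best is 65.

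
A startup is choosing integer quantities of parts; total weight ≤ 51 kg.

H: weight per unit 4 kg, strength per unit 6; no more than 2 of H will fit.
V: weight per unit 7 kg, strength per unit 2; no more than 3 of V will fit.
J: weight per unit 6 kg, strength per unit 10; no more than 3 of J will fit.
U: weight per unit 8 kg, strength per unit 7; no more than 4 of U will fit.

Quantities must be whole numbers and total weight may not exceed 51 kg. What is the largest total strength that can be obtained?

63

This is a bounded integer knapsack.
Take 2×H, 3×J, and 3×U: weight 50 ≤ 51, strength 2·6 + 3·10 + 3·7 = 63.
J has the best ratio (10/6) and is taken to its limit of 3; remaining capacity is filled optimally with the others.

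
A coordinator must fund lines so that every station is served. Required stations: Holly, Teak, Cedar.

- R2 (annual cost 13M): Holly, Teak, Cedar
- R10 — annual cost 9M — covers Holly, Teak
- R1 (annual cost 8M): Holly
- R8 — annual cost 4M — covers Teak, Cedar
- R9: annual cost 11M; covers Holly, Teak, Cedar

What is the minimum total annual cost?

11

This is an integer covering problem.
R9 alone covers Holly, Teak, Cedar — every station.
Total annual cost: 11.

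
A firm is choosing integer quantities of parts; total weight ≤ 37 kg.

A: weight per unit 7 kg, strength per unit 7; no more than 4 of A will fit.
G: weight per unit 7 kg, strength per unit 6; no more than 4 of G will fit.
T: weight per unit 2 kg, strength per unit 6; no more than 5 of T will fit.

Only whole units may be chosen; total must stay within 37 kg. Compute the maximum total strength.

52

This is a bounded integer knapsack.
Take 4×A and 4×T: weight 36 ≤ 37, strength 4·7 + 4·6 = 52.
No other integer combination yields more.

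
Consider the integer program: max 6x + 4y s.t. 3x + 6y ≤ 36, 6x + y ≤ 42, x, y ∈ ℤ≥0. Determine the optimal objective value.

48

Relaxing integrality, the LP optimum is 50.18 at (x,y) = (6.55, 2.73), which is not an integer point.
(x,y)=(6,3): 3·6+6·3=36≤36, 6·6+1·3=39≤42, objective 48.
(x,y)=(6,2): 3·6+6·2=30≤36, 6·6+1·2=38≤42, objective 44.
(x,y)=(5,3): 3·5+6·3=33≤36, 6·5+1·3=33≤42, objective 42.
The best lattice point is (6,3), giving 48.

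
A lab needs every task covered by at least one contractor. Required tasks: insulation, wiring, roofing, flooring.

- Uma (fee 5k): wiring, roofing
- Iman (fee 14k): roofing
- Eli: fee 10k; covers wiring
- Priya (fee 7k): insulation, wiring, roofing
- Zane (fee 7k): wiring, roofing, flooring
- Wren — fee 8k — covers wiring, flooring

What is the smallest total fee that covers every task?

Choose Priya and Zane: together they cover insulation, wiring, roofing, flooring — every task.
Total fee: 7 + 7 = 14.
No cover costs less than 14.

14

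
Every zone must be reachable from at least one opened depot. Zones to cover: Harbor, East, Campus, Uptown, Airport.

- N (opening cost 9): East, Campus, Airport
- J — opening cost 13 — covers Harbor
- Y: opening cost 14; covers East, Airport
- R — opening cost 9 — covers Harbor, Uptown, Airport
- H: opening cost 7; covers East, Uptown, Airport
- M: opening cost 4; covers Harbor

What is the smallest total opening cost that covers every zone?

18

Choose N and R: together they cover Harbor, East, Campus, Uptown, Airport — every zone.
Total opening cost: 9 + 9 = 18.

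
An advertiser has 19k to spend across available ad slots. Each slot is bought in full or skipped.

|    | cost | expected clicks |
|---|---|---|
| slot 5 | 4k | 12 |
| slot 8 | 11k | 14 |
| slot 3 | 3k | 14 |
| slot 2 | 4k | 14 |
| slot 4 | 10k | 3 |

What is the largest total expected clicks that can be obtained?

Allowing fractional choices, the relaxed optimum would be about 50.2, but ad slots are indivisible.
slot 8 + slot 3 + slot 2: cost 11 + 3 + 4 = 18 ≤ 19, expected clicks 14 + 14 + 14 = 42.
slot 5 + slot 8 + slot 3: cost 4 + 11 + 3 = 18 ≤ 19, expected clicks 12 + 14 + 14 = 40.
slot 5 + slot 3 + slot 2: cost 4 + 3 + 4 = 11 ≤ 19, expected clicks 12 + 14 + 14 = 40.
Best is slot 8, slot 3, and slot 2 with total expected clicks 42.

42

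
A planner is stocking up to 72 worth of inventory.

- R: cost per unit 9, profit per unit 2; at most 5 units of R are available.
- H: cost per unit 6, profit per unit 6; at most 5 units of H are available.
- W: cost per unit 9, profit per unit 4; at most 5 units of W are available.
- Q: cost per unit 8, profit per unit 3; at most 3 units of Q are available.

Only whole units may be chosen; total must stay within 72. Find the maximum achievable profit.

47

This is a bounded integer knapsack.
Take 5×H, 2×W, and 3×Q: cost 72 ≤ 72, profit 5·6 + 2·4 + 3·3 = 47.
H has the best ratio (6/6) and is taken to its limit of 5; remaining capacity is filled optimally with the others.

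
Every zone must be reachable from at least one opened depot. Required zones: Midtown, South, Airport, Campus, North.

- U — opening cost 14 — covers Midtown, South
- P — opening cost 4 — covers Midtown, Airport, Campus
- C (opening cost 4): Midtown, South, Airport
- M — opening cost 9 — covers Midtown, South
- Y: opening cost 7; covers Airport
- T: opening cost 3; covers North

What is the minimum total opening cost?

This is an integer covering problem.
Choose P, C, and T: together they cover Midtown, South, Airport, Campus, North — every zone.
Total opening cost: 4 + 4 + 3 = 11.
No cover costs less than 11.

11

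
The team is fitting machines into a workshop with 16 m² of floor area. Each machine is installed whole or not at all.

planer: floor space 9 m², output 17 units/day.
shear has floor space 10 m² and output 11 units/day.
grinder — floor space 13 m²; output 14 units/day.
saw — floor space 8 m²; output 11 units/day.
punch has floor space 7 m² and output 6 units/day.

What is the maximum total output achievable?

Allowing fractional choices, the relaxed optimum would be about 26.6, but machines are indivisible.
planer: floor space 9 ≤ 16, output 17.
saw + punch: floor space 8 + 7 = 15 ≤ 16, output 11 + 6 = 17.
planer + punch: floor space 9 + 7 = 16 ≤ 16, output 17 + 6 = 23.
Best is planer and punch with total output 23.

23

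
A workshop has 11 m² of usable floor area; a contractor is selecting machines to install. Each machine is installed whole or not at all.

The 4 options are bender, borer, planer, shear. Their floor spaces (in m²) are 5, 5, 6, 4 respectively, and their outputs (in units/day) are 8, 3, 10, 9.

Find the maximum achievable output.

19

This is an integer program with binary decision variables.
Allowing fractional choices, the relaxed optimum would be about 20.6, but machines are indivisible.
planer + shear: floor space 6 + 4 = 10 ≤ 11, output 10 + 9 = 19.
bender + planer: floor space 5 + 6 = 11 ≤ 11, output 8 + 10 = 18.
Best is planer and shear with total output 19.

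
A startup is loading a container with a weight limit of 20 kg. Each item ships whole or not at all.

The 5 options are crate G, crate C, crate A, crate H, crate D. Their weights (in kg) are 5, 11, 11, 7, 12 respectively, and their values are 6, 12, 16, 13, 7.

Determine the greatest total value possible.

Allowing fractional choices, the relaxed optimum would be about 31.4, but items are indivisible.
crate A + crate H: weight 11 + 7 = 18 ≤ 20, value 16 + 13 = 29.
crate G + crate A: weight 5 + 11 = 16 ≤ 20, value 6 + 16 = 22.
crate C + crate H: weight 11 + 7 = 18 ≤ 20, value 12 + 13 = 25.
Best is crate A and crate H with total value 29.

29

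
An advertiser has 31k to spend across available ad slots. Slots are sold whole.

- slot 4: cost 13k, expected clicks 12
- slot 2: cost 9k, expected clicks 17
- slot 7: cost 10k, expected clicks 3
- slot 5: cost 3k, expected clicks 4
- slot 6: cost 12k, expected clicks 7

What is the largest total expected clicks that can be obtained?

This is an integer program with binary decision variables.
slot 2 + slot 5 + slot 6: cost 9 + 3 + 12 = 24 ≤ 31, expected clicks 17 + 4 + 7 = 28.
slot 4 + slot 2 + slot 5: cost 13 + 9 + 3 = 25 ≤ 31, expected clicks 12 + 17 + 4 = 33.
slot 4 + slot 2: cost 13 + 9 = 22 ≤ 31, expected clicks 12 + 17 = 29.
Best is slot 4, slot 2, and slot 5 with total expected clicks 33.

33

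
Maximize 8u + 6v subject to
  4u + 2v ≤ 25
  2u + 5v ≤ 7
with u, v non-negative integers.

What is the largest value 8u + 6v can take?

Relaxing integrality, the LP optimum is 28.00 at (u,v) = (3.5, 0), which is not an integer point.
(u,v)=(3,0): 4·3+2·0=12≤25, 2·3+5·0=6≤7, objective 24.
(u,v)=(2,0): 4·2+2·0=8≤25, 2·2+5·0=4≤7, objective 16.
Maximum is 24 at (u,v)=(3,0).

24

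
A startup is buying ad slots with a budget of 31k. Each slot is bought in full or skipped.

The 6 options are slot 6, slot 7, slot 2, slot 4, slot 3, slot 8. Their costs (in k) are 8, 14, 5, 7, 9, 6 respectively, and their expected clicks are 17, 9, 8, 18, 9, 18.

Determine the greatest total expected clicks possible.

Take slot 6, slot 4, slot 3, and slot 8: cost 8 + 7 + 9 + 6 = 30 ≤ 31, expected clicks 17 + 18 + 9 + 18 = 62.
No other feasible combination does better.

62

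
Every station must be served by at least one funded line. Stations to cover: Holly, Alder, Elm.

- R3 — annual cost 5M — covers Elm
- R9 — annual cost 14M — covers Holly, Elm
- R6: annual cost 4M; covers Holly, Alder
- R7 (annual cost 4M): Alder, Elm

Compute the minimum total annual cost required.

Choose R6 and R7: together they cover Holly, Alder, Elm — every station.
Total annual cost: 4 + 4 = 8.
No cover costs less than 8.

8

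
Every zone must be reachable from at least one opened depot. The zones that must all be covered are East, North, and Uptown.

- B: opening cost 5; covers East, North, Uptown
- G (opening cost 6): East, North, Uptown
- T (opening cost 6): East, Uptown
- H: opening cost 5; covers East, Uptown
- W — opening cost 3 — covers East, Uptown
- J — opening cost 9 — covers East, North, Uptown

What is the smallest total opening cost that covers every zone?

The greedy cost-per-new-zone heuristic would pick W and B for 8, but a cheaper cover exists.
B alone covers East, North, Uptown — every zone.
Total opening cost: 5.
No cover costs less than 5.

5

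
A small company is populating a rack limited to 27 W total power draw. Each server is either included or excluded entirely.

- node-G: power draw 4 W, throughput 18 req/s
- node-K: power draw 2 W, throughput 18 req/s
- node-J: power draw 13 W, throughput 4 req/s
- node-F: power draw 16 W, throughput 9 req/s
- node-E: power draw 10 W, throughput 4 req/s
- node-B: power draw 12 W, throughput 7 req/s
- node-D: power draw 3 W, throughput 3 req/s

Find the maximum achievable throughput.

48

node-G + node-K + node-F: power draw 4 + 2 + 16 = 22 ≤ 27, throughput 18 + 18 + 9 = 45.
node-G + node-K + node-F + node-D: power draw 4 + 2 + 16 + 3 = 25 ≤ 27, throughput 18 + 18 + 9 + 3 = 48.
node-G + node-K + node-B + node-D: power draw 4 + 2 + 12 + 3 = 21 ≤ 27, throughput 18 + 18 + 7 + 3 = 46.
Best is node-G, node-K, node-F, and node-D with total throughput 48.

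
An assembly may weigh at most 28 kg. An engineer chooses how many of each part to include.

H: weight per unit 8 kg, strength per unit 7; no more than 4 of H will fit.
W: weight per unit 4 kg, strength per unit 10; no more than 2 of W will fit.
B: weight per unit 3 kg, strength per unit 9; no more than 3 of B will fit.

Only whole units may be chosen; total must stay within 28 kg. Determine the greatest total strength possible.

54

1×H, 2×W, and 3×B: weight 25 ≤ 28, strength 1·7 + 2·10 + 3·9 = 54.
2×W and 3×B: weight 17 ≤ 28, strength 2·10 + 3·9 = 47.
Best is 54.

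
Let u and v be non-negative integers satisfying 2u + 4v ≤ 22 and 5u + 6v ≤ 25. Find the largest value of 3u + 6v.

Relaxing integrality, the LP optimum is 25.00 at (u,v) = (0, 4.17), which is not an integer point.
(u,v)=(0,4): 2·0+4·4=16≤22, 5·0+6·4=24≤25, objective 24.
(u,v)=(1,3): 2·1+4·3=14≤22, 5·1+6·3=23≤25, objective 21.
(u,v)=(0,3): 2·0+4·3=12≤22, 5·0+6·3=18≤25, objective 18.
The best lattice point is (0,4), giving 24.

24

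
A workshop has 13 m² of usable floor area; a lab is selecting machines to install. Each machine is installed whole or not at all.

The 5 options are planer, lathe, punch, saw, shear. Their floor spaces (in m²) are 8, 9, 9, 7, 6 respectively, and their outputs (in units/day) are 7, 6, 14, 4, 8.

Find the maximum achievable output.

This is an integer program with binary decision variables.
punch: floor space 9 ≤ 13, output 14.
saw + shear: floor space 7 + 6 = 13 ≤ 13, output 4 + 8 = 12.
shear: floor space 6 ≤ 13, output 8.
Best is punch with total output 14.

14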